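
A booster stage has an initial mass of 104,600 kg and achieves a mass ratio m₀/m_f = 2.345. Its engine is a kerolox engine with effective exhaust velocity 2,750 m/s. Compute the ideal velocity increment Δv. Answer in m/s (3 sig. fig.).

By the Tsiolkovsky rocket equation, Δv = v_e · ln(2.345) = 2750.0 × 0.8523 ≈ 2343.8 m/s.

Δv ≈ 2340 m/s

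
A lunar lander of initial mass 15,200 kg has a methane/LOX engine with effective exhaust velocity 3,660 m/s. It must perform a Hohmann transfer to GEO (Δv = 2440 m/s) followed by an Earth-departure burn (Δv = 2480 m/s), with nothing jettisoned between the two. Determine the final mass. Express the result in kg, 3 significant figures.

final mass ≈ 3960 kg

After the first burn: m = 15200 × exp(−2440/3660.0) = 15200 × 0.51342 = 7,803.98 kg.
After the second burn: m = 7,803.98 × exp(−2480/3660.0) = 7,803.98 × 0.50784 = 3,963.17 kg.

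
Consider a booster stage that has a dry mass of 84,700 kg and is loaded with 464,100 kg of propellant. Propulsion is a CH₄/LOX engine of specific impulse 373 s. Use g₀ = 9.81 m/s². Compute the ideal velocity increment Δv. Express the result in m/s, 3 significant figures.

v_e = Isp · g₀ = 373 × 9.81 = 3659.1 m/s.
m₀ = m_dry + m_prop = 84,700 + 464,100 = 548,800 kg.
Rocket equation: Δv = v_e · ln(m₀/m_f) = 3659.1 × ln(6.479) = 3659.1 × 1.8686 ≈ 6837.5 m/s.

Δv ≈ 6840 m/s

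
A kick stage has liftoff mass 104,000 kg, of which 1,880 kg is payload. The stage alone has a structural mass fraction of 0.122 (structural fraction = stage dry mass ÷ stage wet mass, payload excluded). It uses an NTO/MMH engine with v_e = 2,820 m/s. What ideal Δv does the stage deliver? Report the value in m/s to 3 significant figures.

Stage wet mass = m₀ − payload = 104,000 − 1,880 = 102,120 kg.
Stage dry mass = ε × stage wet mass = 0.122 × 102,120 = 12,458.6 kg.
Burnout mass m_f = stage dry + payload = 12,458.6 + 1,880 = 14,338.6 kg.
Δv = v_e · ln(104,000/14,338.6) = 2820.0 × ln(7.253) = 2820.0 × 1.9814 ≈ 5588 m/s.

Δv ≈ 5590 m/s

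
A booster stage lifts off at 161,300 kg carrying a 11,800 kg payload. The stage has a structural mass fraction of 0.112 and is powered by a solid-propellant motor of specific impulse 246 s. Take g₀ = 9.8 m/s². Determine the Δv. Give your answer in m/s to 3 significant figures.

Δv ≈ 4180 m/s

Stage wet mass = m₀ − payload = 161,300 − 11,800 = 149,500 kg.
Stage dry mass = ε × stage wet mass = 0.112 × 149,500 = 16,744 kg.
Burnout mass m_f = stage dry + payload = 16,744 + 11,800 = 28,544 kg.
v_e = Isp · g₀ = 246 × 9.8 = 2410.8 m/s.
By the Tsiolkovsky rocket equation, Δv = v_e · ln(161,300/28,544) = 2410.8 × ln(5.651) = 2410.8 × 1.7318 ≈ 4175 m/s.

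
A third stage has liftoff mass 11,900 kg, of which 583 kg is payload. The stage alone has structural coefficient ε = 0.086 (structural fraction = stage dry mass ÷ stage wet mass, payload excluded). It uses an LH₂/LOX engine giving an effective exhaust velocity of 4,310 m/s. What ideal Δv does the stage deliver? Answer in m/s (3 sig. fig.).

Stage wet mass = m₀ − payload = 11,900 − 583 = 11,317 kg.
Stage dry mass = ε × stage wet mass = 0.086 × 11,317 = 973.262 kg.
Burnout mass m_f = stage dry + payload = 973.262 + 583 = 1,556.262 kg.
Rocket equation: Δv = v_e · ln(11,900/1,556.262) = 4310.0 × ln(7.647) = 4310.0 × 2.0343 ≈ 8768 m/s.

Δv ≈ 8770 m/s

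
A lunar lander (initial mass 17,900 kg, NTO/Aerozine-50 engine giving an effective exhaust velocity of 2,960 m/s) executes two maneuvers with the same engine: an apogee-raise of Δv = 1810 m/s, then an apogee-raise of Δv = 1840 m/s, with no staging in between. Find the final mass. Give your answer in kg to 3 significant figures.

After the first burn: m = 17900 × exp(−1810/2960.0) = 17900 × 0.54254 = 9,711.47 kg.
After the second burn: m = 9,711.47 × exp(−1840/2960.0) = 9,711.47 × 0.53707 = 5,215.74 kg.

final mass ≈ 5220 kg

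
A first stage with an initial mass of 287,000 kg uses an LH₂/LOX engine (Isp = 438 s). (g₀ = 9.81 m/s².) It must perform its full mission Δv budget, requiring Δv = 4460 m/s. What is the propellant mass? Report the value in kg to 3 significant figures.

v_e = Isp · g₀ = 438 × 9.81 = 4296.8 m/s.
By the Tsiolkovsky rocket equation, m₀/m_f = exp(Δv / v_e) = exp(4460 / 4296.8) = exp(1.0380) = 2.8235.
m_f = 287,000 / 2.8235 = 101,647 kg, so propellant = m₀ − m_f = 287,000 − 101,647 = 185,353 kg.

propellant mass ≈ 185000 kg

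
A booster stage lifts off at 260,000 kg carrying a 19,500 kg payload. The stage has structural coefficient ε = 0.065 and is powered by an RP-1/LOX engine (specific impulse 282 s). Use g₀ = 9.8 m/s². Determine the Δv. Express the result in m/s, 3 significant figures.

Stage wet mass = m₀ − payload = 260,000 − 19,500 = 240,500 kg.
Stage dry mass = ε × stage wet mass = 0.065 × 240,500 = 15,632.5 kg.
Burnout mass m_f = stage dry + payload = 15,632.5 + 19,500 = 35,132.5 kg.
v_e = Isp · g₀ = 282 × 9.8 = 2763.6 m/s.
Δv = v_e · ln(260,000/35,132.5) = 2763.6 × ln(7.401) = 2763.6 × 2.0016 ≈ 5531 m/s.

Δv ≈ 5530 m/s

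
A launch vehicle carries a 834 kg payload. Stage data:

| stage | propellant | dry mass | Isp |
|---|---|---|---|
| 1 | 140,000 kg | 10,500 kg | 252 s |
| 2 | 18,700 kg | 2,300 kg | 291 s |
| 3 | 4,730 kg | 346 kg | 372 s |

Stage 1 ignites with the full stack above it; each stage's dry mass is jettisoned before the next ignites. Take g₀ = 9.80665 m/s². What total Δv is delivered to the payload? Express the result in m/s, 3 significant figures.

Ignition mass of stage 1 = 140,000+10,500 + 18,700+2,300 + 4,730+346 + 834 = 177,410 kg.
Stage 1: m₀ = 177,410 kg, m_f = 177,410 − 140,000 = 37,410 kg; Δv = 252×9.80665×ln(4.742) = 2471.3×1.5565 ≈ 3847 m/s.
Stage 2: m₀ = 26,910 kg, m_f = 26,910 − 18,700 = 8,210 kg; Δv = 291×9.80665×ln(3.278) = 2853.7×1.1871 ≈ 3388 m/s.
Stage 3: m₀ = 5,910 kg, m_f = 5,910 − 4,730 = 1,180 kg; Δv = 372×9.80665×ln(5.008) = 3648.1×1.6111 ≈ 5878 m/s.
Total Δv = 3847 + 3388 + 5878 = 13113 m/s.

Δv ≈ 13100 m/s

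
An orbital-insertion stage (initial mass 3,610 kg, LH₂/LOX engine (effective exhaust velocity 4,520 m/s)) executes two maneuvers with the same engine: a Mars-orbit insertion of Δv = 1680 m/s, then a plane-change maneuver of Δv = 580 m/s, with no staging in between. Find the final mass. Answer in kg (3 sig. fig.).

After the first burn: m = 3610 × exp(−1680/4520.0) = 3610 × 0.68957 = 2,489.35 kg.
After the second burn: m = 2,489.35 × exp(−580/4520.0) = 2,489.35 × 0.87957 = 2,189.56 kg.

final mass ≈ 2190 kg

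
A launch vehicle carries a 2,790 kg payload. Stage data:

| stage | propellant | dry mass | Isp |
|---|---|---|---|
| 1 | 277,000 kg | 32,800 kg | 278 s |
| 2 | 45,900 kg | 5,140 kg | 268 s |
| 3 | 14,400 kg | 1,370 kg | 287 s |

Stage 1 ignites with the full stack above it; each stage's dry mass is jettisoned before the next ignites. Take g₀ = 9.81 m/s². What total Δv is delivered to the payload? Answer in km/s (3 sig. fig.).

Ignition mass of stage 1 = 277,000+32,800 + 45,900+5,140 + 14,400+1,370 + 2,790 = 379,400 kg.
Stage 1: m₀ = 379,400 kg, m_f = 379,400 − 277,000 = 102,400 kg; Δv = 278×9.81×ln(3.705) = 2727.2×1.3097 ≈ 3572 m/s.
Stage 2: m₀ = 69,600 kg, m_f = 69,600 − 45,900 = 23,700 kg; Δv = 268×9.81×ln(2.937) = 2629.1×1.0773 ≈ 2832 m/s.
Stage 3: m₀ = 18,560 kg, m_f = 18,560 − 14,400 = 4,160 kg; Δv = 287×9.81×ln(4.462) = 2815.5×1.4955 ≈ 4211 m/s.
Total Δv = 3572 + 2832 + 4211 = 10615 m/s.

Δv ≈ 10.6 km/s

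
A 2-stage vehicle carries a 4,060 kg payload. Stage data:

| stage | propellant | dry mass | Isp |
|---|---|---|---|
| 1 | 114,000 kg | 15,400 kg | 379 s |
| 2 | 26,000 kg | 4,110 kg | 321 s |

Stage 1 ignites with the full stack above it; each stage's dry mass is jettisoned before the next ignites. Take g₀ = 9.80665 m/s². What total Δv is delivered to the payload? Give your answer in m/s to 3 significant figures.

Ignition mass of stage 1 = 114,000+15,400 + 26,000+4,110 + 4,060 = 163,570 kg.
Stage 1: m₀ = 163,570 kg, m_f = 163,570 − 114,000 = 49,570 kg; Δv = 379×9.80665×ln(3.3) = 3716.7×1.1939 ≈ 4437 m/s.
Stage 2: m₀ = 34,170 kg, m_f = 34,170 − 26,000 = 8,170 kg; Δv = 321×9.80665×ln(4.182) = 3147.9×1.4309 ≈ 4504 m/s.
Total Δv = 4437 + 4504 = 8941 m/s.

Δv ≈ 8940 m/s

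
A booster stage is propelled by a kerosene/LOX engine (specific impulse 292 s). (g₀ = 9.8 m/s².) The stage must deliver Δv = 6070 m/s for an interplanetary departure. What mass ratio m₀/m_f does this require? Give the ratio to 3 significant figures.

mass ratio ≈ 8.34

v_e = Isp · g₀ = 292 × 9.8 = 2861.6 m/s.
Using Δv = v_e ln(m₀/m_f): m₀/m_f = exp(Δv / v_e) = exp(6070 / 2861.6) = exp(2.1212) = 8.3411.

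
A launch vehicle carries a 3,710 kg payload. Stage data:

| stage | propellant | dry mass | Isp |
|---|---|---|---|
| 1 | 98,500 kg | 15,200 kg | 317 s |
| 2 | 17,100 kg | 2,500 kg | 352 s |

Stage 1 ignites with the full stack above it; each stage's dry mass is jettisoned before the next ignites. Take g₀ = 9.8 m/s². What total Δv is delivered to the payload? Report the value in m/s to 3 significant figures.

Ignition mass of stage 1 = 98,500+15,200 + 17,100+2,500 + 3,710 = 137,010 kg.
Stage 1: m₀ = 137,010 kg, m_f = 137,010 − 98,500 = 38,510 kg; Δv = 317×9.8×ln(3.558) = 3106.6×1.2691 ≈ 3943 m/s.
Stage 2: m₀ = 23,310 kg, m_f = 23,310 − 17,100 = 6,210 kg; Δv = 352×9.8×ln(3.754) = 3449.6×1.3227 ≈ 4563 m/s.
Total Δv = 3943 + 4563 = 8506 m/s.

Δv ≈ 8510 m/s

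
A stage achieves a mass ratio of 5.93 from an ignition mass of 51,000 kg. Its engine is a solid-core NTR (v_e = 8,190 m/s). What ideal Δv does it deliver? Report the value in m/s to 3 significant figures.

Δv ≈ 14600 m/s

From the ideal rocket equation, Δv = v_e · ln(5.93) = 8190.0 × 1.7800 ≈ 14578.4 m/s.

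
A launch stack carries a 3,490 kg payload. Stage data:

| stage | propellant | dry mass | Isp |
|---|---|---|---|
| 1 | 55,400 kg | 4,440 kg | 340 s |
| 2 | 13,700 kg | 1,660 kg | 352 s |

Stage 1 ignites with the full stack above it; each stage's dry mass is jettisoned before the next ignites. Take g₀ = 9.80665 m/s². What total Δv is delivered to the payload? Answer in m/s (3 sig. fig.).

Δv ≈ 8540 m/s

Ignition mass of stage 1 = 55,400+4,440 + 13,700+1,660 + 3,490 = 78,690 kg.
Stage 1: m₀ = 78,690 kg, m_f = 78,690 − 55,400 = 23,290 kg; Δv = 340×9.80665×ln(3.379) = 3334.3×1.2175 ≈ 4059 m/s.
Stage 2: m₀ = 18,850 kg, m_f = 18,850 − 13,700 = 5,150 kg; Δv = 352×9.80665×ln(3.66) = 3451.9×1.2975 ≈ 4479 m/s.
Total Δv = 4059 + 4479 = 8538 m/s.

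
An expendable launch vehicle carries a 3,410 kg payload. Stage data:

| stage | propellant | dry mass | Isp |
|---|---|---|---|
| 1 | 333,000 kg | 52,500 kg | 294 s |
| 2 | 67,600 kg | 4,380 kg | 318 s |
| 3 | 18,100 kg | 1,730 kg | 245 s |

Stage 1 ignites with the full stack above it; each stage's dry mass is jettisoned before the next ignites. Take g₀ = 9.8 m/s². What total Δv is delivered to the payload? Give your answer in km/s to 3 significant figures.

Δv ≈ 10.9 km/s

Ignition mass of stage 1 = 333,000+52,500 + 67,600+4,380 + 18,100+1,730 + 3,410 = 480,720 kg.
Stage 1: m₀ = 480,720 kg, m_f = 480,720 − 333,000 = 147,720 kg; Δv = 294×9.8×ln(3.254) = 2881.2×1.1800 ≈ 3400 m/s.
Stage 2: m₀ = 95,220 kg, m_f = 95,220 − 67,600 = 27,620 kg; Δv = 318×9.8×ln(3.448) = 3116.4×1.2376 ≈ 3857 m/s.
Stage 3: m₀ = 23,240 kg, m_f = 23,240 − 18,100 = 5,140 kg; Δv = 245×9.8×ln(4.521) = 2401.0×1.5088 ≈ 3623 m/s.
Total Δv = 3400 + 3857 + 3623 = 10880 m/s.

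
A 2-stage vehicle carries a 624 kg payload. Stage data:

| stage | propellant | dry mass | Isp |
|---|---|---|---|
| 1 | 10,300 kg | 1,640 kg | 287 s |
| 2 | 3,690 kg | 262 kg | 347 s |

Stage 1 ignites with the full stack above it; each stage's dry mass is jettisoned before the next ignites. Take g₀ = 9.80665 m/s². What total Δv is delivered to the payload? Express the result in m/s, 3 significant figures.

Ignition mass of stage 1 = 10,300+1,640 + 3,690+262 + 624 = 16,516 kg.
Stage 1: m₀ = 16,516 kg, m_f = 16,516 − 10,300 = 6,216 kg; Δv = 287×9.80665×ln(2.657) = 2814.5×0.9772 ≈ 2750 m/s.
Stage 2: m₀ = 4,576 kg, m_f = 4,576 − 3,690 = 886 kg; Δv = 347×9.80665×ln(5.165) = 3402.9×1.6419 ≈ 5587 m/s.
Total Δv = 2750 + 5587 = 8337 m/s.

Δv ≈ 8340 m/s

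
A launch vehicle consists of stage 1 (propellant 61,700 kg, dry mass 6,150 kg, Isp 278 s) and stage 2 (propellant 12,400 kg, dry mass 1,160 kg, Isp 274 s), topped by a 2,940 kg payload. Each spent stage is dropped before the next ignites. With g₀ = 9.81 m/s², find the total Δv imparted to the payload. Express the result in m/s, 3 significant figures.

Ignition mass of stage 1 = 61,700+6,150 + 12,400+1,160 + 2,940 = 84,350 kg.
Stage 1: m₀ = 84,350 kg, m_f = 84,350 − 61,700 = 22,650 kg; Δv = 278×9.81×ln(3.724) = 2727.2×1.3148 ≈ 3586 m/s.
Stage 2: m₀ = 16,500 kg, m_f = 16,500 − 12,400 = 4,100 kg; Δv = 274×9.81×ln(4.024) = 2687.9×1.3924 ≈ 3743 m/s.
Total Δv = 3586 + 3743 = 7329 m/s.

Δv ≈ 7330 m/s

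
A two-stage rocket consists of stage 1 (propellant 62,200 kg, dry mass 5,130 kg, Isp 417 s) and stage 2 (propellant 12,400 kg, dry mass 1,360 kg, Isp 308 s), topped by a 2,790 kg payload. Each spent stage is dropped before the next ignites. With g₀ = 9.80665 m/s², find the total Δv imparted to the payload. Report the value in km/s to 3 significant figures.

Ignition mass of stage 1 = 62,200+5,130 + 12,400+1,360 + 2,790 = 83,880 kg.
Stage 1: m₀ = 83,880 kg, m_f = 83,880 − 62,200 = 21,680 kg; Δv = 417×9.80665×ln(3.869) = 4089.4×1.3530 ≈ 5533 m/s.
Stage 2: m₀ = 16,550 kg, m_f = 16,550 − 12,400 = 4,150 kg; Δv = 308×9.80665×ln(3.988) = 3020.4×1.3833 ≈ 4178 m/s.
Total Δv = 5533 + 4178 = 9711 m/s.

Δv ≈ 9.71 km/s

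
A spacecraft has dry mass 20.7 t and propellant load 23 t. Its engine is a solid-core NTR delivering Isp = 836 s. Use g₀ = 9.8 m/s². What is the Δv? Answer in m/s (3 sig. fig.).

v_e = Isp · g₀ = 836 × 9.8 = 8192.8 m/s.
m₀ = m_dry + m_prop = 20.7 + 23 = 43.7 t.
From the ideal rocket equation, Δv = v_e · ln(m₀/m_f) = 8192.8 × ln(2.111) = 8192.8 × 0.7472 ≈ 6121.8 m/s.

Δv ≈ 6120 m/s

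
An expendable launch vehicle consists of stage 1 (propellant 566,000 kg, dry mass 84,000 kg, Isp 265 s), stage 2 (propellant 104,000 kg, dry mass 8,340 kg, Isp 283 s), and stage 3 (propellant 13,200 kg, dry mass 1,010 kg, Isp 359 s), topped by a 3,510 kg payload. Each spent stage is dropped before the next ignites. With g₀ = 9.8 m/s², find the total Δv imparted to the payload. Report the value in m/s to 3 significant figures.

Ignition mass of stage 1 = 566,000+84,000 + 104,000+8,340 + 13,200+1,010 + 3,510 = 780,060 kg.
Stage 1: m₀ = 780,060 kg, m_f = 780,060 − 566,000 = 214,060 kg; Δv = 265×9.8×ln(3.644) = 2597.0×1.2931 ≈ 3358 m/s.
Stage 2: m₀ = 130,060 kg, m_f = 130,060 − 104,000 = 26,060 kg; Δv = 283×9.8×ln(4.991) = 2773.4×1.6076 ≈ 4459 m/s.
Stage 3: m₀ = 17,720 kg, m_f = 17,720 − 13,200 = 4,520 kg; Δv = 359×9.8×ln(3.92) = 3518.2×1.3662 ≈ 4807 m/s.
Total Δv = 3358 + 4459 + 4807 = 12624 m/s.

Δv ≈ 12600 m/s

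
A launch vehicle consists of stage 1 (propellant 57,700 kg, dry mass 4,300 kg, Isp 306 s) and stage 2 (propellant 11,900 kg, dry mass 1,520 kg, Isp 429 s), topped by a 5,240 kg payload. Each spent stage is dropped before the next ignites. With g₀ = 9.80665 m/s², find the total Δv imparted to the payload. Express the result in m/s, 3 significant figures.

Ignition mass of stage 1 = 57,700+4,300 + 11,900+1,520 + 5,240 = 80,660 kg.
Stage 1: m₀ = 80,660 kg, m_f = 80,660 − 57,700 = 22,960 kg; Δv = 306×9.80665×ln(3.513) = 3000.8×1.2565 ≈ 3771 m/s.
Stage 2: m₀ = 18,660 kg, m_f = 18,660 − 11,900 = 6,760 kg; Δv = 429×9.80665×ln(2.76) = 4207.1×1.0154 ≈ 4272 m/s.
Total Δv = 3771 + 4272 = 8043 m/s.

Δv ≈ 8040 m/s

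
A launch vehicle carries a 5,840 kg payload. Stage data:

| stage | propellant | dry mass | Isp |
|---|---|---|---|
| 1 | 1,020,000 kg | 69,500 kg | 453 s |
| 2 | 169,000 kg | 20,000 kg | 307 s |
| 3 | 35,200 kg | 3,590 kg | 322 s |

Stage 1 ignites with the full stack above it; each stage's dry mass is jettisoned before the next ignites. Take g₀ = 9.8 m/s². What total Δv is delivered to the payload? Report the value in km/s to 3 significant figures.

Δv ≈ 15.3 km/s

Ignition mass of stage 1 = 1,020,000+69,500 + 169,000+20,000 + 35,200+3,590 + 5,840 = 1,323,130 kg.
Stage 1: m₀ = 1,323,130 kg, m_f = 1,323,130 − 1,020,000 = 303,130 kg; Δv = 453×9.8×ln(4.365) = 4439.4×1.4736 ≈ 6542 m/s.
Stage 2: m₀ = 233,630 kg, m_f = 233,630 − 169,000 = 64,630 kg; Δv = 307×9.8×ln(3.615) = 3008.6×1.2851 ≈ 3866 m/s.
Stage 3: m₀ = 44,630 kg, m_f = 44,630 − 35,200 = 9,430 kg; Δv = 322×9.8×ln(4.733) = 3155.6×1.5545 ≈ 4905 m/s.
Total Δv = 6542 + 3866 + 4905 = 15313 m/s.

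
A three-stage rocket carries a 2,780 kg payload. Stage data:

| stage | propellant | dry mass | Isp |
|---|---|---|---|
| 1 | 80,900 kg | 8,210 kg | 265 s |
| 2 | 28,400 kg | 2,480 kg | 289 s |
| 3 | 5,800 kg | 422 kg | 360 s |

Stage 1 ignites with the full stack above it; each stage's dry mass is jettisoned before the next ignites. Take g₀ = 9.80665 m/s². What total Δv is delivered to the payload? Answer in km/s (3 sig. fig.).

Δv ≈ 9.74 km/s

Ignition mass of stage 1 = 80,900+8,210 + 28,400+2,480 + 5,800+422 + 2,780 = 128,992 kg.
Stage 1: m₀ = 128,992 kg, m_f = 128,992 − 80,900 = 48,092 kg; Δv = 265×9.80665×ln(2.682) = 2598.8×0.9866 ≈ 2564 m/s.
Stage 2: m₀ = 39,882 kg, m_f = 39,882 − 28,400 = 11,482 kg; Δv = 289×9.80665×ln(3.473) = 2834.1×1.2451 ≈ 3529 m/s.
Stage 3: m₀ = 9,002 kg, m_f = 9,002 − 5,800 = 3,202 kg; Δv = 360×9.80665×ln(2.811) = 3530.4×1.0337 ≈ 3649 m/s.
Total Δv = 2564 + 3529 + 3649 = 9742 m/s.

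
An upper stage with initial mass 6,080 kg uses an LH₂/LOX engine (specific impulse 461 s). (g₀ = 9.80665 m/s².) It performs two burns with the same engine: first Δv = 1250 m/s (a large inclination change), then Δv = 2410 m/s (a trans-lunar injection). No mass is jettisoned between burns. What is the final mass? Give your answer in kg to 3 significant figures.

final mass ≈ 2710 kg

v_e = Isp · g₀ = 461 × 9.80665 = 4520.9 m/s.
After the first burn: m = 6080 × exp(−1250/4520.9) = 6080 × 0.75844 = 4,611.32 kg.
After the second burn: m = 4,611.32 × exp(−2410/4520.9) = 4,611.32 × 0.58679 = 2,705.88 kg.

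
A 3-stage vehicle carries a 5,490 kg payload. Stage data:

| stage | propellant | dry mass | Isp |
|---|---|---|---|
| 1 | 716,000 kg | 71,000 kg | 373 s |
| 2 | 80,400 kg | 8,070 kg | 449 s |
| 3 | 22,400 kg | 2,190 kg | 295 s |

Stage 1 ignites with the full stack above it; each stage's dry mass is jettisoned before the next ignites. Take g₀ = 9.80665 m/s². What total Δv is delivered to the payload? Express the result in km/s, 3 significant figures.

Ignition mass of stage 1 = 716,000+71,000 + 80,400+8,070 + 22,400+2,190 + 5,490 = 905,550 kg.
Stage 1: m₀ = 905,550 kg, m_f = 905,550 − 716,000 = 189,550 kg; Δv = 373×9.80665×ln(4.777) = 3657.9×1.5639 ≈ 5721 m/s.
Stage 2: m₀ = 118,550 kg, m_f = 118,550 − 80,400 = 38,150 kg; Δv = 449×9.80665×ln(3.107) = 4403.2×1.1338 ≈ 4992 m/s.
Stage 3: m₀ = 30,080 kg, m_f = 30,080 − 22,400 = 7,680 kg; Δv = 295×9.80665×ln(3.917) = 2893.0×1.3652 ≈ 3950 m/s.
Total Δv = 5721 + 4992 + 3950 = 14663 m/s.

Δv ≈ 14.7 km/s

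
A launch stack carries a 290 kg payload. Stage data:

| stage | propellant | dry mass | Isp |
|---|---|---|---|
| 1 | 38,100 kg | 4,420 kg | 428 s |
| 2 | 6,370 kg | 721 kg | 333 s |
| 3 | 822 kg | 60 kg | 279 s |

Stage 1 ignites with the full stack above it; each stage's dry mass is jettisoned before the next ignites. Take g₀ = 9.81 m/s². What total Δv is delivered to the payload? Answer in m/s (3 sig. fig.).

Ignition mass of stage 1 = 38,100+4,420 + 6,370+721 + 822+60 + 290 = 50,783 kg.
Stage 1: m₀ = 50,783 kg, m_f = 50,783 − 38,100 = 12,683 kg; Δv = 428×9.81×ln(4.004) = 4198.7×1.3873 ≈ 5825 m/s.
Stage 2: m₀ = 8,263 kg, m_f = 8,263 − 6,370 = 1,893 kg; Δv = 333×9.81×ln(4.365) = 3266.7×1.4736 ≈ 4814 m/s.
Stage 3: m₀ = 1,172 kg, m_f = 1,172 − 822 = 350 kg; Δv = 279×9.81×ln(3.349) = 2737.0×1.2085 ≈ 3308 m/s.
Total Δv = 5825 + 4814 + 3308 = 13947 m/s.

Δv ≈ 13900 m/s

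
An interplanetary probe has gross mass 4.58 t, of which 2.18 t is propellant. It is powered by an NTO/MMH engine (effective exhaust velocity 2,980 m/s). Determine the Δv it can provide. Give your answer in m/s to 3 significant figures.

Δv ≈ 1930 m/s

m_f = m₀ − m_prop = 4.58 − 2.18 = 2.4 t.
Δv = v_e · ln(m₀/m_f) = 2980.0 × ln(1.908) = 2980.0 × 0.6462 ≈ 1925.8 m/s.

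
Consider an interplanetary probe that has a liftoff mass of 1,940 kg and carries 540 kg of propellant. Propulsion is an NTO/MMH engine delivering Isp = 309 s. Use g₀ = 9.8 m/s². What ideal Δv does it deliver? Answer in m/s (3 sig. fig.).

v_e = Isp · g₀ = 309 × 9.8 = 3028.2 m/s.
m_f = m₀ − m_prop = 1,940 − 540 = 1,400 kg.
Δv = v_e · ln(m₀/m_f) = 3028.2 × ln(1.386) = 3028.2 × 0.3262 ≈ 987.8 m/s.

Δv ≈ 988 m/s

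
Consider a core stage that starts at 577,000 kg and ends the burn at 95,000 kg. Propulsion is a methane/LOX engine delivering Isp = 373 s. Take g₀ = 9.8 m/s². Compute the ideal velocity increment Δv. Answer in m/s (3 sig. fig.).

v_e = Isp · g₀ = 373 × 9.8 = 3655.4 m/s.
Δv = v_e · ln(m₀/m_f) = 3655.4 × ln(6.074) = 3655.4 × 1.8040 ≈ 6594.2 m/s.

Δv ≈ 6590 m/s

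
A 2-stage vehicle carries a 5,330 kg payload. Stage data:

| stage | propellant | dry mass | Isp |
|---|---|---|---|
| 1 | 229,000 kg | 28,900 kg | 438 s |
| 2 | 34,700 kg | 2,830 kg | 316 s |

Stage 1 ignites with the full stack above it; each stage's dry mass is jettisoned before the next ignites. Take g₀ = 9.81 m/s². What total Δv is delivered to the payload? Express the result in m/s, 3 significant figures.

Ignition mass of stage 1 = 229,000+28,900 + 34,700+2,830 + 5,330 = 300,760 kg.
Stage 1: m₀ = 300,760 kg, m_f = 300,760 − 229,000 = 71,760 kg; Δv = 438×9.81×ln(4.191) = 4296.8×1.4330 ≈ 6157 m/s.
Stage 2: m₀ = 42,860 kg, m_f = 42,860 − 34,700 = 8,160 kg; Δv = 316×9.81×ln(5.252) = 3100.0×1.6587 ≈ 5142 m/s.
Total Δv = 6157 + 5142 = 11299 m/s.

Δv ≈ 11300 m/s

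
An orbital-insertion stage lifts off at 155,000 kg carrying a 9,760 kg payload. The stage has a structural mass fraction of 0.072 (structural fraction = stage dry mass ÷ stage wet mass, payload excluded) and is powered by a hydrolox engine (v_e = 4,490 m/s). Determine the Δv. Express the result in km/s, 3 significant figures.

Δv ≈ 9.15 km/s

Stage wet mass = m₀ − payload = 155,000 − 9,760 = 145,240 kg.
Stage dry mass = ε × stage wet mass = 0.072 × 145,240 = 10,457.3 kg.
Burnout mass m_f = stage dry + payload = 10,457.3 + 9,760 = 20,217.3 kg.
From the ideal rocket equation, Δv = v_e · ln(155,000/20,217.3) = 4490.0 × ln(7.667) = 4490.0 × 2.0369 ≈ 9146 m/s.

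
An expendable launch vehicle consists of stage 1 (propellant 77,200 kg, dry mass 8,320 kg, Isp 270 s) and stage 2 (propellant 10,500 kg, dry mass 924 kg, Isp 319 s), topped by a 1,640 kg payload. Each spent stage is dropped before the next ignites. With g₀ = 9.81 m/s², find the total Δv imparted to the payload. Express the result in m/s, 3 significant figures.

Ignition mass of stage 1 = 77,200+8,320 + 10,500+924 + 1,640 = 98,584 kg.
Stage 1: m₀ = 98,584 kg, m_f = 98,584 − 77,200 = 21,384 kg; Δv = 270×9.81×ln(4.61) = 2648.7×1.5283 ≈ 4048 m/s.
Stage 2: m₀ = 13,064 kg, m_f = 13,064 − 10,500 = 2,564 kg; Δv = 319×9.81×ln(5.095) = 3129.4×1.6283 ≈ 5096 m/s.
Total Δv = 4048 + 5096 = 9144 m/s.

Δv ≈ 9140 m/s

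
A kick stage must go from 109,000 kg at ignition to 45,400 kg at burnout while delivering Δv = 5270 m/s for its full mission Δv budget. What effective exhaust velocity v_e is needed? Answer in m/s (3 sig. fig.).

ln(m₀/m_f) = ln(109000/45400) = ln(2.401) = 0.8758.
v_e = Δv / ln(m₀/m_f) = 5270 / 0.8758 = 6017.1 m/s.

v_e ≈ 6020 m/s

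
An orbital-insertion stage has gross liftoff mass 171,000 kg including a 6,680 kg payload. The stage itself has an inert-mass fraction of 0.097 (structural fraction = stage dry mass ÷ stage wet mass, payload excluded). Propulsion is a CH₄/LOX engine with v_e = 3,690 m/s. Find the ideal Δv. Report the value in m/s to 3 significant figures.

Δv ≈ 7460 m/s

Stage wet mass = m₀ − payload = 171,000 − 6,680 = 164,320 kg.
Stage dry mass = ε × stage wet mass = 0.097 × 164,320 = 15,939 kg.
Burnout mass m_f = stage dry + payload = 15,939 + 6,680 = 22,619 kg.
Δv = v_e · ln(171,000/22,619) = 3690.0 × ln(7.56) = 3690.0 × 2.0229 ≈ 7464 m/s.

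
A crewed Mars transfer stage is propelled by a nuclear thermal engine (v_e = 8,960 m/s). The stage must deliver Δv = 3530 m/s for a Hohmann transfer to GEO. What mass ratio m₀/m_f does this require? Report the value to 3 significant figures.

By the Tsiolkovsky rocket equation, m₀/m_f = exp(Δv / v_e) = exp(3530 / 8960.0) = exp(0.3940) = 1.4829.

mass ratio ≈ 1.48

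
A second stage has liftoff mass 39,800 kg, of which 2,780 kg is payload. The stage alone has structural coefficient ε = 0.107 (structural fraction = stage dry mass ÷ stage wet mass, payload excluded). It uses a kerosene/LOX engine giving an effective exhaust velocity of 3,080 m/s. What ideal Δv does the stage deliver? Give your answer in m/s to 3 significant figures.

Stage wet mass = m₀ − payload = 39,800 − 2,780 = 37,020 kg.
Stage dry mass = ε × stage wet mass = 0.107 × 37,020 = 3,961.14 kg.
Burnout mass m_f = stage dry + payload = 3,961.14 + 2,780 = 6,741.14 kg.
Δv = v_e · ln(39,800/6,741.14) = 3080.0 × ln(5.904) = 3080.0 × 1.7756 ≈ 5469 m/s.

Δv ≈ 5470 m/s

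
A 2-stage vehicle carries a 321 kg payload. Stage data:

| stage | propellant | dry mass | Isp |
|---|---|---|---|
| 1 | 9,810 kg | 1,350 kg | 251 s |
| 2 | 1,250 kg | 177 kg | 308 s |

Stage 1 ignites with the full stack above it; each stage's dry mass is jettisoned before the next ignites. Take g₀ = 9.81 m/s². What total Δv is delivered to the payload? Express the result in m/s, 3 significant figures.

Ignition mass of stage 1 = 9,810+1,350 + 1,250+177 + 321 = 12,908 kg.
Stage 1: m₀ = 12,908 kg, m_f = 12,908 − 9,810 = 3,098 kg; Δv = 251×9.81×ln(4.167) = 2462.3×1.4271 ≈ 3514 m/s.
Stage 2: m₀ = 1,748 kg, m_f = 1,748 − 1,250 = 498 kg; Δv = 308×9.81×ln(3.51) = 3021.5×1.2556 ≈ 3794 m/s.
Total Δv = 3514 + 3794 = 7308 m/s.

Δv ≈ 7310 m/s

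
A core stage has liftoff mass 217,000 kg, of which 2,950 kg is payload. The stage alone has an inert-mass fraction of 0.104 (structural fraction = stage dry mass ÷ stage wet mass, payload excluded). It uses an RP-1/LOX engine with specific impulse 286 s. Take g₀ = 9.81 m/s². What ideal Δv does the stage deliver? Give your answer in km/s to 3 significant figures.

Δv ≈ 6.04 km/s

Stage wet mass = m₀ − payload = 217,000 − 2,950 = 214,050 kg.
Stage dry mass = ε × stage wet mass = 0.104 × 214,050 = 22,261.2 kg.
Burnout mass m_f = stage dry + payload = 22,261.2 + 2,950 = 25,211.2 kg.
v_e = Isp · g₀ = 286 × 9.81 = 2805.7 m/s.
Rocket equation: Δv = v_e · ln(217,000/25,211.2) = 2805.7 × ln(8.607) = 2805.7 × 2.1526 ≈ 6039 m/s.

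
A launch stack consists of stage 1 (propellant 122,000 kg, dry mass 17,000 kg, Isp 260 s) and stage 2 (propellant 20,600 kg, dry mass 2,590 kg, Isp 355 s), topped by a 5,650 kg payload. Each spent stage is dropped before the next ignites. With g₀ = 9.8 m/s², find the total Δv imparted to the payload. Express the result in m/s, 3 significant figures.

Δv ≈ 7670 m/s

Ignition mass of stage 1 = 122,000+17,000 + 20,600+2,590 + 5,650 = 167,840 kg.
Stage 1: m₀ = 167,840 kg, m_f = 167,840 − 122,000 = 45,840 kg; Δv = 260×9.8×ln(3.661) = 2548.0×1.2979 ≈ 3307 m/s.
Stage 2: m₀ = 28,840 kg, m_f = 28,840 − 20,600 = 8,240 kg; Δv = 355×9.8×ln(3.5) = 3479.0×1.2528 ≈ 4358 m/s.
Total Δv = 3307 + 4358 = 7665 m/s.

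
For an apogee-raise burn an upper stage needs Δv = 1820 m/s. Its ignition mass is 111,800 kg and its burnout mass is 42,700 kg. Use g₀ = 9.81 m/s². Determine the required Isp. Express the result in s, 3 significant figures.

ln(m₀/m_f) = ln(111800/42700) = ln(2.618) = 0.9625.
v_e = Δv / ln(m₀/m_f) = 1820 / 0.9625 = 1890.9 m/s.
Isp = v_e / g₀ = 1890.9 / 9.81 = 192.8 s.

Isp ≈ 193 s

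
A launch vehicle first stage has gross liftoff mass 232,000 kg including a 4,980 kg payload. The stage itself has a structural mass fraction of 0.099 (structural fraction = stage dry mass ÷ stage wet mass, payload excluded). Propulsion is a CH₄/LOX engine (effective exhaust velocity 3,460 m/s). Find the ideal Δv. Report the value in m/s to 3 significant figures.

Δv ≈ 7380 m/s

Stage wet mass = m₀ − payload = 232,000 − 4,980 = 227,020 kg.
Stage dry mass = ε × stage wet mass = 0.099 × 227,020 = 22,475 kg.
Burnout mass m_f = stage dry + payload = 22,475 + 4,980 = 27,455 kg.
From the ideal rocket equation, Δv = v_e · ln(232,000/27,455) = 3460.0 × ln(8.45) = 3460.0 × 2.1342 ≈ 7384 m/s.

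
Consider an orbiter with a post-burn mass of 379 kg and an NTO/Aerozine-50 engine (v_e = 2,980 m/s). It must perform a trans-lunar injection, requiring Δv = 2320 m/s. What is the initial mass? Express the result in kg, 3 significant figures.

initial mass ≈ 826 kg

m₀/m_f = exp(Δv / v_e) = exp(2320 / 2980.0) = exp(0.7785) = 2.1783.
m₀ = m_f × 2.1783 = 379 × 2.1783 = 825.576 kg.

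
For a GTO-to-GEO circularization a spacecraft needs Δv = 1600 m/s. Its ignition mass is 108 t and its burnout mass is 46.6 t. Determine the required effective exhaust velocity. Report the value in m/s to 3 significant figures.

v_e ≈ 1900 m/s

ln(m₀/m_f) = ln(108000/46600) = ln(2.318) = 0.8405.
v_e = Δv / ln(m₀/m_f) = 1600 / 0.8405 = 1903.6 m/s.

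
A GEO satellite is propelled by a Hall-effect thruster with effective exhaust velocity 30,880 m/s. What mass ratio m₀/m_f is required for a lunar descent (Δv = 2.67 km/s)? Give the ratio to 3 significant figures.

mass ratio ≈ 1.09

By the Tsiolkovsky rocket equation, m₀/m_f = exp(Δv / v_e) = exp(2670 / 30880.0) = exp(0.0865) = 1.0903.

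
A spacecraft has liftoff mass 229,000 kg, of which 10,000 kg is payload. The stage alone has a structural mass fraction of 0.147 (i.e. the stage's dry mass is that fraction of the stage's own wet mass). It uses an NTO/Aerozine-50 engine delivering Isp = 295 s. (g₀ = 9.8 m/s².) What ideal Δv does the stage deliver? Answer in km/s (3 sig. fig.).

Stage wet mass = m₀ − payload = 229,000 − 10,000 = 219,000 kg.
Stage dry mass = ε × stage wet mass = 0.147 × 219,000 = 32,193 kg.
Burnout mass m_f = stage dry + payload = 32,193 + 10,000 = 42,193 kg.
v_e = Isp · g₀ = 295 × 9.8 = 2891.0 m/s.
Δv = v_e · ln(229,000/42,193) = 2891.0 × ln(5.427) = 2891.0 × 1.6915 ≈ 4890 m/s.

Δv ≈ 4.89 km/s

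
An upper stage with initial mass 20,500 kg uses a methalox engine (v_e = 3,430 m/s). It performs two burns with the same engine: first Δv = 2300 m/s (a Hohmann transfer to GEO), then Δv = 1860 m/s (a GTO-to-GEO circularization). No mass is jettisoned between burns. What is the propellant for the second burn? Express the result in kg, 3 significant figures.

After the first burn: m = 20500 × exp(−2300/3430.0) = 20500 × 0.51143 = 10,484.3 kg.
After the second burn: m = 10,484.3 × exp(−1860/3430.0) = 10,484.3 × 0.58142 = 6,095.78 kg.
Second-burn propellant = 10,484.3 − 6,095.78 = 4,388.52 kg.

propellant for the second burn ≈ 4390 kg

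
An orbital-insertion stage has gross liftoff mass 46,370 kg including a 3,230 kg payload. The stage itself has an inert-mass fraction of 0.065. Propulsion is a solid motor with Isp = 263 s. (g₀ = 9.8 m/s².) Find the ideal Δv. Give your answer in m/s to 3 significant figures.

Stage wet mass = m₀ − payload = 46,370 − 3,230 = 43,140 kg.
Stage dry mass = ε × stage wet mass = 0.065 × 43,140 = 2,804.1 kg.
Burnout mass m_f = stage dry + payload = 2,804.1 + 3,230 = 6,034.1 kg.
v_e = Isp · g₀ = 263 × 9.8 = 2577.4 m/s.
Δv = v_e · ln(46,370/6,034.1) = 2577.4 × ln(7.685) = 2577.4 × 2.0392 ≈ 5256 m/s.

Δv ≈ 5260 m/s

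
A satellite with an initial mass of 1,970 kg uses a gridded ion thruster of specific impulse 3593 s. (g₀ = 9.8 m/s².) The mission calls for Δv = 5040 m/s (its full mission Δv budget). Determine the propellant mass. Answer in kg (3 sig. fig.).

propellant mass ≈ 263 kg

v_e = Isp · g₀ = 3593 × 9.8 = 35211.4 m/s.
Using Δv = v_e ln(m₀/m_f): m₀/m_f = exp(Δv / v_e) = exp(5040 / 35211.4) = exp(0.1431) = 1.1539.
m_f = 1,970 / 1.1539 = 1,707.25 kg, so propellant = m₀ − m_f = 1,970 − 1,707.25 = 262.75 kg.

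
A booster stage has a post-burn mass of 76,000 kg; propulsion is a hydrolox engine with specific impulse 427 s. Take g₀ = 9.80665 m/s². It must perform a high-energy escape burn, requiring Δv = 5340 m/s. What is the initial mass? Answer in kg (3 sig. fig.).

v_e = Isp · g₀ = 427 × 9.80665 = 4187.4 m/s.
From the ideal rocket equation, m₀/m_f = exp(Δv / v_e) = exp(5340 / 4187.4) = exp(1.2752) = 3.5796.
m₀ = m_f × 3.5796 = 76,000 × 3.5796 = 272,050 kg.

initial mass ≈ 272000 kg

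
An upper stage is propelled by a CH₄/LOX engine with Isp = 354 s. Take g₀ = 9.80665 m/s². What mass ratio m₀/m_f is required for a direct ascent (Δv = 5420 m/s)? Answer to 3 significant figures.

v_e = Isp · g₀ = 354 × 9.80665 = 3471.6 m/s.
Using Δv = v_e ln(m₀/m_f): m₀/m_f = exp(Δv / v_e) = exp(5420 / 3471.6) = exp(1.5613) = 4.7648.

mass ratio ≈ 4.76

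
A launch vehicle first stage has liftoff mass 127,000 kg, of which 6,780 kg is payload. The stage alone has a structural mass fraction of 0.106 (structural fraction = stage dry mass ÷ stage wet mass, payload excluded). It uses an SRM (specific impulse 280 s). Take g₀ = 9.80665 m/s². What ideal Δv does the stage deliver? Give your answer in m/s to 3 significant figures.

Stage wet mass = m₀ − payload = 127,000 − 6,780 = 120,220 kg.
Stage dry mass = ε × stage wet mass = 0.106 × 120,220 = 12,743.3 kg.
Burnout mass m_f = stage dry + payload = 12,743.3 + 6,780 = 19,523.3 kg.
v_e = Isp · g₀ = 280 × 9.80665 = 2745.9 m/s.
Δv = v_e · ln(127,000/19,523.3) = 2745.9 × ln(6.505) = 2745.9 × 1.8726 ≈ 5142 m/s.

Δv ≈ 5140 m/s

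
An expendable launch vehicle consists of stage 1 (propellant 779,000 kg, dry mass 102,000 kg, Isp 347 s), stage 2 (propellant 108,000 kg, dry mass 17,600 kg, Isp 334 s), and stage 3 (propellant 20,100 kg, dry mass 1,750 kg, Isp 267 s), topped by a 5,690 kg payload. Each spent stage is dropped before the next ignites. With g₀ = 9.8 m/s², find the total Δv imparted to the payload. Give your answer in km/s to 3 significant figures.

Ignition mass of stage 1 = 779,000+102,000 + 108,000+17,600 + 20,100+1,750 + 5,690 = 1,034,140 kg.
Stage 1: m₀ = 1,034,140 kg, m_f = 1,034,140 − 779,000 = 255,140 kg; Δv = 347×9.8×ln(4.053) = 3400.6×1.3995 ≈ 4759 m/s.
Stage 2: m₀ = 153,140 kg, m_f = 153,140 − 108,000 = 45,140 kg; Δv = 334×9.8×ln(3.393) = 3273.2×1.2216 ≈ 3998 m/s.
Stage 3: m₀ = 27,540 kg, m_f = 27,540 − 20,100 = 7,440 kg; Δv = 267×9.8×ln(3.702) = 2616.6×1.3088 ≈ 3425 m/s.
Total Δv = 4759 + 3998 + 3425 = 12182 m/s.

Δv ≈ 12.2 km/s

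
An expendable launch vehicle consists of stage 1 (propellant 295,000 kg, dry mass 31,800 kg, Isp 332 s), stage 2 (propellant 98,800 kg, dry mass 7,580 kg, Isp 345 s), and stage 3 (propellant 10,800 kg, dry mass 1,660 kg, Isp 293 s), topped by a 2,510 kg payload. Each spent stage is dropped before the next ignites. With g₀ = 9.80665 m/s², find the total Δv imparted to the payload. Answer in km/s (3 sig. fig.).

Ignition mass of stage 1 = 295,000+31,800 + 98,800+7,580 + 10,800+1,660 + 2,510 = 448,150 kg.
Stage 1: m₀ = 448,150 kg, m_f = 448,150 − 295,000 = 153,150 kg; Δv = 332×9.80665×ln(2.926) = 3255.8×1.0737 ≈ 3496 m/s.
Stage 2: m₀ = 121,350 kg, m_f = 121,350 − 98,800 = 22,550 kg; Δv = 345×9.80665×ln(5.381) = 3383.3×1.6829 ≈ 5694 m/s.
Stage 3: m₀ = 14,970 kg, m_f = 14,970 − 10,800 = 4,170 kg; Δv = 293×9.80665×ln(3.59) = 2873.3×1.2781 ≈ 3673 m/s.
Total Δv = 3496 + 5694 + 3673 = 12863 m/s.

Δv ≈ 12.9 km/s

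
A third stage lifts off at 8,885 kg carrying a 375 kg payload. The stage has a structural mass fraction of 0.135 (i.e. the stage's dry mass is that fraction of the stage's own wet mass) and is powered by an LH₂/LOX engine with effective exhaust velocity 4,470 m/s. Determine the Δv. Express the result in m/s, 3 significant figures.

Stage wet mass = m₀ − payload = 8,885 − 375 = 8,510 kg.
Stage dry mass = ε × stage wet mass = 0.135 × 8,510 = 1,148.85 kg.
Burnout mass m_f = stage dry + payload = 1,148.85 + 375 = 1,523.85 kg.
Δv = v_e · ln(8,885/1,523.85) = 4470.0 × ln(5.831) = 4470.0 × 1.7631 ≈ 7881 m/s.

Δv ≈ 7880 m/s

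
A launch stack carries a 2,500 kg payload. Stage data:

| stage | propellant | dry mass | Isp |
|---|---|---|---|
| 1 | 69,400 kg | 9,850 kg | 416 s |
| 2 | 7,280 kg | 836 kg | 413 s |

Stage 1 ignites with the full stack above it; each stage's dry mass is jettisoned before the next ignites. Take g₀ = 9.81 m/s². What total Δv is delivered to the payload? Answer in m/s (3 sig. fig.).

Δv ≈ 10700 m/s

Ignition mass of stage 1 = 69,400+9,850 + 7,280+836 + 2,500 = 89,866 kg.
Stage 1: m₀ = 89,866 kg, m_f = 89,866 − 69,400 = 20,466 kg; Δv = 416×9.81×ln(4.391) = 4081.0×1.4796 ≈ 6038 m/s.
Stage 2: m₀ = 10,616 kg, m_f = 10,616 − 7,280 = 3,336 kg; Δv = 413×9.81×ln(3.182) = 4051.5×1.1576 ≈ 4690 m/s.
Total Δv = 6038 + 4690 = 10728 m/s.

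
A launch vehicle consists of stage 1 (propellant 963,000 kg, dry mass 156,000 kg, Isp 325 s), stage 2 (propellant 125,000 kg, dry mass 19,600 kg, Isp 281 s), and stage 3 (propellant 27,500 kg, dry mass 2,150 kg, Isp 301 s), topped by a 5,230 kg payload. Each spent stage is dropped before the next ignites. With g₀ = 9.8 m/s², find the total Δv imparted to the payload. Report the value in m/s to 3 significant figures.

Ignition mass of stage 1 = 963,000+156,000 + 125,000+19,600 + 27,500+2,150 + 5,230 = 1,298,480 kg.
Stage 1: m₀ = 1,298,480 kg, m_f = 1,298,480 − 963,000 = 335,480 kg; Δv = 325×9.8×ln(3.871) = 3185.0×1.3534 ≈ 4311 m/s.
Stage 2: m₀ = 179,480 kg, m_f = 179,480 − 125,000 = 54,480 kg; Δv = 281×9.8×ln(3.294) = 2753.8×1.1922 ≈ 3283 m/s.
Stage 3: m₀ = 34,880 kg, m_f = 34,880 − 27,500 = 7,380 kg; Δv = 301×9.8×ln(4.726) = 2949.8×1.5531 ≈ 4581 m/s.
Total Δv = 4311 + 3283 + 4581 = 12175 m/s.

Δv ≈ 12200 m/s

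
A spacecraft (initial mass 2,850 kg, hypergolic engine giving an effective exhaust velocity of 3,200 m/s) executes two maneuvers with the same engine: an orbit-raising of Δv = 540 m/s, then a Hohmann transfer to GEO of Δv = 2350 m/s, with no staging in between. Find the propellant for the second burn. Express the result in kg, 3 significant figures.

propellant for the second burn ≈ 1250 kg

After the first burn: m = 2850 × exp(−540/3200.0) = 2850 × 0.84472 = 2,407.45 kg.
After the second burn: m = 2,407.45 × exp(−2350/3200.0) = 2,407.45 × 0.47981 = 1,155.12 kg.
Second-burn propellant = 2,407.45 − 1,155.12 = 1,252.33 kg.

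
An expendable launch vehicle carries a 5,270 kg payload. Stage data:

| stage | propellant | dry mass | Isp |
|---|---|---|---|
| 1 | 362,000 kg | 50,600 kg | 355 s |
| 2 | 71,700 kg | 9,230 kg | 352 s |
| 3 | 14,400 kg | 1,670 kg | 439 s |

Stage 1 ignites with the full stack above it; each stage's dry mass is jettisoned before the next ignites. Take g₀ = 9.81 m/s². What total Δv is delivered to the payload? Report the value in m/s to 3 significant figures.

Δv ≈ 13200 m/s

Ignition mass of stage 1 = 362,000+50,600 + 71,700+9,230 + 14,400+1,670 + 5,270 = 514,870 kg.
Stage 1: m₀ = 514,870 kg, m_f = 514,870 − 362,000 = 152,870 kg; Δv = 355×9.81×ln(3.368) = 3482.6×1.2143 ≈ 4229 m/s.
Stage 2: m₀ = 102,270 kg, m_f = 102,270 − 71,700 = 30,570 kg; Δv = 352×9.81×ln(3.345) = 3453.1×1.2076 ≈ 4170 m/s.
Stage 3: m₀ = 21,340 kg, m_f = 21,340 − 14,400 = 6,940 kg; Δv = 439×9.81×ln(3.075) = 4306.6×1.1233 ≈ 4838 m/s.
Total Δv = 4229 + 4170 + 4838 = 13237 m/s.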